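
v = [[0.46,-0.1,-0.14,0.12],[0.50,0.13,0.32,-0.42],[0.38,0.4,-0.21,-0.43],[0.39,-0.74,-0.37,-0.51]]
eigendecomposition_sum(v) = [[(0.24+0.27j), (-0.07+0.21j), -0.06+0.10j, 0.05-0.10j], [(0.18-0.27j), (0.2+0.01j), 0.10+0.03j, -0.10-0.02j], [(0.13-0.23j), (0.16-0.01j), (0.08+0.02j), -0.08-0.01j], [0.00+0.35j, -0.18+0.11j, -0.10+0.03j, (0.1-0.04j)]] + [[0.24-0.27j, (-0.07-0.21j), -0.06-0.10j, (0.05+0.1j)], [(0.18+0.27j), (0.2-0.01j), 0.10-0.03j, -0.10+0.02j], [0.13+0.23j, (0.16+0.01j), (0.08-0.02j), -0.08+0.01j], [-0.35j, -0.18-0.11j, -0.10-0.03j, 0.10+0.04j]] + [[-0.01-0.00j, 0.01-0.00j, -0j, (0.01-0j)], [(0.11+0j), (-0.12+0j), (-0.03+0j), (-0.19+0j)], [(0.19+0j), (-0.21+0j), -0.05+0.00j, -0.35+0.00j], [(0.4+0j), (-0.44+0j), -0.10+0.00j, (-0.72+0j)]] + [[-0.00-0.00j, (0.02+0j), -0.02+0.00j, 0.01-0.00j], [0.03+0.00j, -0.14-0.00j, 0.15-0.00j, -0.03+0.00j], [-0.06-0.00j, 0.30+0.00j, (-0.32+0j), 0.07-0.00j], [-0.01-0.00j, 0.06+0.00j, (-0.06+0j), 0.01-0.00j]]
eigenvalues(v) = [(0.61+0.26j), (0.61-0.26j), (-0.89+0j), (-0.45+0j)]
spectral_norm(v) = 1.16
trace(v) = -0.13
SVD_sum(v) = [[0.2, -0.11, -0.07, -0.18], [0.31, -0.17, -0.11, -0.28], [0.28, -0.15, -0.10, -0.25], [0.62, -0.34, -0.23, -0.56]] + [[0.00, 0.0, 0.0, -0.0], [0.17, 0.42, 0.15, -0.12], [0.18, 0.44, 0.16, -0.13], [-0.17, -0.40, -0.15, 0.12]] + [[-0.0, 0.03, -0.08, 0.01], [0.01, -0.12, 0.28, -0.03], [-0.01, 0.11, -0.26, 0.03], [0.00, -0.0, 0.00, -0.00]] + [[0.26, -0.02, 0.01, 0.30], [0.01, -0.0, 0.0, 0.01], [-0.07, 0.01, -0.00, -0.08], [-0.06, 0.01, -0.00, -0.07]]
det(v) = 0.18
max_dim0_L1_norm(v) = 1.73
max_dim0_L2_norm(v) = 0.87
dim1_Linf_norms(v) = [0.46, 0.5, 0.43, 0.74]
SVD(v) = [[-0.26, 0.00, -0.19, 0.95],  [-0.40, 0.57, 0.72, 0.03],  [-0.36, 0.60, -0.67, -0.24],  [-0.80, -0.56, 0.01, -0.22]] @ diag([1.1576386349278003, 0.8561118754969046, 0.4281897213553353, 0.4183285910397608]) @ [[-0.66, 0.37, 0.24, 0.6], [0.35, 0.85, 0.30, -0.25], [0.04, -0.38, 0.92, -0.09], [0.66, -0.06, 0.02, 0.75]]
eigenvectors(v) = [[0.55+0.00j,0.55-0.00j,(0.02+0j),0.07+0.00j],[(-0.13-0.48j),-0.13+0.48j,-0.24+0.00j,(-0.42+0j)],[(-0.14-0.37j),-0.14+0.37j,-0.42+0.00j,(0.89+0j)],[0.41+0.35j,(0.41-0.35j),(-0.88+0j),(0.17+0j)]]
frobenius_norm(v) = 1.56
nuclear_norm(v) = 2.86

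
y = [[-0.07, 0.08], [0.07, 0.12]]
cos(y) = [[0.99, -0.0], [-0.00, 0.99]]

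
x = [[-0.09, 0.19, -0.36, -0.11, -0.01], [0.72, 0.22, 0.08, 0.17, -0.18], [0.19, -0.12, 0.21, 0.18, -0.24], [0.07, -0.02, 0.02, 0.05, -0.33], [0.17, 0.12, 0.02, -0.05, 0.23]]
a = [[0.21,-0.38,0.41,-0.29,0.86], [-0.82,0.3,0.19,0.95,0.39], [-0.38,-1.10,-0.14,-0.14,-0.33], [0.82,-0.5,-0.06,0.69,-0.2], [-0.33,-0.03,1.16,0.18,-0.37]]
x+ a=[[0.12, -0.19, 0.05, -0.4, 0.85], [-0.10, 0.52, 0.27, 1.12, 0.21], [-0.19, -1.22, 0.07, 0.04, -0.57], [0.89, -0.52, -0.04, 0.74, -0.53], [-0.16, 0.09, 1.18, 0.13, -0.14]]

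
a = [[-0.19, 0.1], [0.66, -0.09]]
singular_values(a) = [0.7, 0.07]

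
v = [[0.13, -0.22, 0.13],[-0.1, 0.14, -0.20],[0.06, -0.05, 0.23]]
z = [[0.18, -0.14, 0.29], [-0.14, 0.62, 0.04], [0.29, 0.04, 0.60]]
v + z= [[0.31, -0.36, 0.42], [-0.24, 0.76, -0.16], [0.35, -0.01, 0.83]]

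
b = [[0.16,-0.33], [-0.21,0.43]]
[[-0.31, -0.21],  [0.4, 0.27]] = b@ [[-0.23,-0.54], [0.82,0.37]]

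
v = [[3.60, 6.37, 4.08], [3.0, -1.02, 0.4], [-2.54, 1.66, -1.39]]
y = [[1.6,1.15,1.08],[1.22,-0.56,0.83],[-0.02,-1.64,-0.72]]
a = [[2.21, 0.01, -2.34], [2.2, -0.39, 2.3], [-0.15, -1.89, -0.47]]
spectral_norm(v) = 8.44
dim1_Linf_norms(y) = [1.6, 1.22, 1.64]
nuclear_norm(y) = 4.84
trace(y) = 0.32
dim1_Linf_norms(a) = [2.34, 2.3, 1.89]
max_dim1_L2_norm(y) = 2.25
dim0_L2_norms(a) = [3.12, 1.93, 3.31]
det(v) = 32.55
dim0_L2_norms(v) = [5.33, 6.66, 4.33]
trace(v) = 1.19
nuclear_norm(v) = 13.73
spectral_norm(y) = 2.75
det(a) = 19.89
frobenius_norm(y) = 3.28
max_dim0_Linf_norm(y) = 1.64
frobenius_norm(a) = 4.95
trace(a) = 1.35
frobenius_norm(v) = 9.57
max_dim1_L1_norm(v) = 14.05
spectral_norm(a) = 3.31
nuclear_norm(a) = 8.36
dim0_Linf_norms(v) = [3.6, 6.37, 4.08]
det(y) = 1.64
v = a @ y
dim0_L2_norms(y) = [2.01, 2.08, 1.54]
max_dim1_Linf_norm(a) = 2.34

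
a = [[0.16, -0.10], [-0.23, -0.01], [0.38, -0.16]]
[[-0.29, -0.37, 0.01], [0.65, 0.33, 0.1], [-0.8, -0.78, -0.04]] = a @ [[-2.74, -1.48, -0.41],[-1.52, 1.35, -0.72]]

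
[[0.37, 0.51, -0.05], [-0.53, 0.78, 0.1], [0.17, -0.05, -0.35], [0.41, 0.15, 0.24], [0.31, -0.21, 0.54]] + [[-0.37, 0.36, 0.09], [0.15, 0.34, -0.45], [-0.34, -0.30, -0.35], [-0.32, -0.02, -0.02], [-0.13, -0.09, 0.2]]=[[0.0,0.87,0.04], [-0.38,1.12,-0.35], [-0.17,-0.35,-0.70], [0.09,0.13,0.22], [0.18,-0.3,0.74]]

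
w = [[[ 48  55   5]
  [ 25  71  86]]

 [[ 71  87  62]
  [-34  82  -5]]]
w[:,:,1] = [[55, 71], [87, 82]]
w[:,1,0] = [25, -34]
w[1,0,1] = 87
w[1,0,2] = 62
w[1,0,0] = 71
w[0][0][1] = 55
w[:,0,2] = [5, 62]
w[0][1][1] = 71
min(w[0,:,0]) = 25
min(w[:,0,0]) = 48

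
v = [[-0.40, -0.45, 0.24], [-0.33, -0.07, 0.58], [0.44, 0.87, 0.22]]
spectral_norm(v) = 1.16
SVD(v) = [[-0.53, -0.29, 0.80], [-0.25, -0.85, -0.47], [0.81, -0.45, 0.37]] @ diag([1.1645423381363216, 0.7162678559602881, 0.0012252371366788229]) @ [[0.56, 0.83, -0.08], [0.28, -0.28, -0.92], [0.78, -0.49, 0.38]]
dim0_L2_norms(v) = [0.68, 0.98, 0.67]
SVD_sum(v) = [[-0.34, -0.51, 0.05], [-0.16, -0.24, 0.02], [0.53, 0.78, -0.07]] + [[-0.06, 0.06, 0.19],[-0.17, 0.17, 0.56],[-0.09, 0.09, 0.29]] + [[0.0, -0.0, 0.00], [-0.0, 0.0, -0.0], [0.00, -0.00, 0.0]]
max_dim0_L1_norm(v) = 1.39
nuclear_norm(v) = 1.88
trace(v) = -0.25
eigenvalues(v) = [-1.05, 0.0, 0.8]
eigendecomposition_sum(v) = [[-0.40, -0.42, 0.27], [-0.36, -0.39, 0.25], [0.39, 0.41, -0.26]] + [[0.0, -0.0, 0.00], [-0.0, 0.00, -0.0], [0.00, -0.0, 0.0]] + [[-0.00,-0.03,-0.03], [0.04,0.32,0.33], [0.05,0.46,0.48]]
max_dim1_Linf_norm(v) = 0.87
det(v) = -0.00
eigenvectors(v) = [[-0.60,-0.78,-0.05], [-0.55,0.49,0.57], [0.58,-0.38,0.82]]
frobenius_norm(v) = 1.37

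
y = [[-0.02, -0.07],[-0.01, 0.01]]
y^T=[[-0.02, -0.01], [-0.07, 0.01]]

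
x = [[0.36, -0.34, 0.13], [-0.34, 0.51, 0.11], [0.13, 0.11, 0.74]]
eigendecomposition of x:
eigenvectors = [[0.76, 0.55, -0.36],[0.61, -0.39, 0.69],[-0.24, 0.74, 0.63]]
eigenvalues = [0.05, 0.78, 0.79]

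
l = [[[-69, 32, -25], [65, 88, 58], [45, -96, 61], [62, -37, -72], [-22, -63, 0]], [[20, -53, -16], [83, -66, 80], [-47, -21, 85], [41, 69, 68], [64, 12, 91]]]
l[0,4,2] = 0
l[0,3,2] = -72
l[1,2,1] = -21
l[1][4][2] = 91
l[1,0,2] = -16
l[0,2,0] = 45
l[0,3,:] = [62, -37, -72]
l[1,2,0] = -47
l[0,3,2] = -72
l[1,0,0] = 20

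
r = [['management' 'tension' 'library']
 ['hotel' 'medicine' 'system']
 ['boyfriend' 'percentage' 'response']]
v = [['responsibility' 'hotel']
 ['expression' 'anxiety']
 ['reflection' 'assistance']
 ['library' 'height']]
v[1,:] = ['expression', 'anxiety']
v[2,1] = 'assistance'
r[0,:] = ['management', 'tension', 'library']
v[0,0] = 'responsibility'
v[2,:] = ['reflection', 'assistance']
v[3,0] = 'library'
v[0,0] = 'responsibility'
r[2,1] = 'percentage'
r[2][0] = 'boyfriend'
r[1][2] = 'system'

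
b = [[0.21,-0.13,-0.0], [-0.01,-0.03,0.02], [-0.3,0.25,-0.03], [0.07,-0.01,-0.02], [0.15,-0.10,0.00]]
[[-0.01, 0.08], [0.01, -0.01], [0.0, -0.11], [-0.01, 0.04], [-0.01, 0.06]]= b @ [[-0.11, 0.33], [-0.10, -0.12], [0.11, -0.61]]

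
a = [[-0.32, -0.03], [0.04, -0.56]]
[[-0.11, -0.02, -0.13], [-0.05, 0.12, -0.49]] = a @ [[0.33, 0.07, 0.33], [0.11, -0.21, 0.9]]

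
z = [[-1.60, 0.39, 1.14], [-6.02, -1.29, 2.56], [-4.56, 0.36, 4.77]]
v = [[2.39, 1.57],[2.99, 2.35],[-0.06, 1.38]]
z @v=[[-2.73, -0.02], [-18.4, -8.95], [-10.11, 0.27]]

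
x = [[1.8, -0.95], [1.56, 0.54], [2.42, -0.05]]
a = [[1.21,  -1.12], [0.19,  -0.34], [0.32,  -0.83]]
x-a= [[0.59, 0.17], [1.37, 0.88], [2.10, 0.78]]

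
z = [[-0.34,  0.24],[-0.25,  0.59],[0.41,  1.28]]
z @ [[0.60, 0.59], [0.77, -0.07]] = [[-0.02,-0.22],  [0.3,-0.19],  [1.23,0.15]]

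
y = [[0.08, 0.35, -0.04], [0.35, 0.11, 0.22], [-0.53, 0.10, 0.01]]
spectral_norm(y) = 0.65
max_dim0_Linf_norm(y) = 0.53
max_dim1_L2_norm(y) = 0.54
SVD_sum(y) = [[0.09,0.00,0.02], [0.38,0.02,0.07], [-0.5,-0.03,-0.09]] + [[-0.02, 0.34, 0.02], [-0.01, 0.10, 0.01], [-0.01, 0.14, 0.01]] + [[0.01, 0.01, -0.08],[-0.03, -0.01, 0.14],[-0.02, -0.01, 0.09]]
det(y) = -0.05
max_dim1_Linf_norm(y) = 0.53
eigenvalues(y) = [(-0.43+0j), (0.31+0.12j), (0.31-0.12j)]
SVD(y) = [[-0.14, -0.89, 0.42],  [-0.60, -0.26, -0.76],  [0.79, -0.36, -0.5]] @ diag([0.6505723601058655, 0.3800585511918832, 0.19186219516155534]) @ [[-0.98,  -0.05,  -0.18],[0.07,  -1.00,  -0.07],[0.18,  0.08,  -0.98]]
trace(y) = 0.20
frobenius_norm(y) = 0.78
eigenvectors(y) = [[0.45+0.00j, 0.47+0.23j, (0.47-0.23j)], [-0.58+0.00j, (0.15+0.31j), (0.15-0.31j)], [(0.68+0j), -0.78+0.00j, -0.78-0.00j]]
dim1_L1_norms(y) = [0.47, 0.68, 0.64]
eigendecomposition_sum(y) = [[-0.16+0.00j, 0.12-0.00j, (-0.07+0j)],[0.20-0.00j, (-0.15+0j), 0.10-0.00j],[-0.24+0.00j, (0.18-0j), -0.11+0.00j]] + [[(0.12-0.03j), 0.12-0.18j, (0.02-0.13j)], [(0.07+0.04j), (0.13-0.04j), 0.06-0.06j], [(-0.14+0.11j), (-0.04+0.31j), 0.06+0.19j]] + [[0.12+0.03j, 0.12+0.18j, (0.02+0.13j)], [(0.07-0.04j), (0.13+0.04j), 0.06+0.06j], [(-0.14-0.11j), -0.04-0.31j, 0.06-0.19j]]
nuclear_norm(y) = 1.22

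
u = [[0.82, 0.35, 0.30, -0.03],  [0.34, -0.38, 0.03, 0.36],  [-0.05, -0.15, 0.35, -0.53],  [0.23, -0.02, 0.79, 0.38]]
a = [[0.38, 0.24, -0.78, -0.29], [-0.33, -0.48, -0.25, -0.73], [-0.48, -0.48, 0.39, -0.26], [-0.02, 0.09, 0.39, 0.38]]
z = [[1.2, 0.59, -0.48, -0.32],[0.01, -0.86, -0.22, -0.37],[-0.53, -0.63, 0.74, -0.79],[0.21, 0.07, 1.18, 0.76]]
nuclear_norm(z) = 4.89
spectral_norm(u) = 1.16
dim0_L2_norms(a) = [0.7, 0.73, 0.99, 0.91]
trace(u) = 1.17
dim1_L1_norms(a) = [1.69, 1.79, 1.61, 0.88]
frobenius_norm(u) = 1.59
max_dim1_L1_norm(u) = 1.5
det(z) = -1.56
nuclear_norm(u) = 3.00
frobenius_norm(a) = 1.68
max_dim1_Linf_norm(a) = 0.78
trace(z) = 1.84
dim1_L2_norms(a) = [0.95, 0.97, 0.82, 0.55]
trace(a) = 0.67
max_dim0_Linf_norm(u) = 0.82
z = u + a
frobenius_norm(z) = 2.63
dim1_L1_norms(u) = [1.5, 1.11, 1.08, 1.42]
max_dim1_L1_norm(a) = 1.79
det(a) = 0.00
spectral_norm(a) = 1.20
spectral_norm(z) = 1.83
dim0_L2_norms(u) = [0.92, 0.54, 0.92, 0.75]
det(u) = -0.25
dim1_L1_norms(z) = [2.59, 1.46, 2.69, 2.22]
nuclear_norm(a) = 2.38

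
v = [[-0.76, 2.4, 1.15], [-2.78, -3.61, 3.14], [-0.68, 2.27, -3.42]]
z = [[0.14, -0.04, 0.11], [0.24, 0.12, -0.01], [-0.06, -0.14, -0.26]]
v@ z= [[0.40,0.16,-0.41], [-1.44,-0.76,-1.09], [0.65,0.78,0.79]]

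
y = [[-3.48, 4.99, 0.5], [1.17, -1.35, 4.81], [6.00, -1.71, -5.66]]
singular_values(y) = [9.61, 6.14, 2.12]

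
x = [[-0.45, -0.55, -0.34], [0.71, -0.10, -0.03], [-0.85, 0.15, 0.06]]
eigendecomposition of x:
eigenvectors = [[0.17-0.22j, 0.17+0.22j, -0.05+0.00j], [-0.62+0.00j, -0.62-0.00j, (-0.5+0j)], [(0.74+0j), 0.74-0.00j, (0.87+0j)]]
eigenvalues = [(-0.26+0.25j), (-0.26-0.25j), (0.02+0j)]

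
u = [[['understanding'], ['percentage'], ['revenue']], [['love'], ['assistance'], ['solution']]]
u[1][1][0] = 'assistance'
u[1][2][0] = 'solution'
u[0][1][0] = 'percentage'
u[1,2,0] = 'solution'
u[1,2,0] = 'solution'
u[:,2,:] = [['revenue'], ['solution']]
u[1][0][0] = 'love'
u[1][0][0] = 'love'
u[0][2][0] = 'revenue'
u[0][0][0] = 'understanding'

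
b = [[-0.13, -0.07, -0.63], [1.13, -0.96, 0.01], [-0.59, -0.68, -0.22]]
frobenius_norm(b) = 1.86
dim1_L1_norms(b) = [0.83, 2.1, 1.49]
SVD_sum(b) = [[-0.06, 0.05, -0.00], [1.15, -0.94, 0.05], [-0.03, 0.02, -0.0]] + [[-0.23, -0.29, -0.19], [-0.02, -0.03, -0.02], [-0.49, -0.62, -0.42]] + [[0.16, 0.17, -0.43], [0.01, 0.01, -0.02], [-0.07, -0.08, 0.2]]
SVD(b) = [[-0.05, -0.42, -0.91], [1.00, -0.04, -0.04], [-0.02, -0.91, 0.42]] @ diag([1.484377984957875, 0.9897232182864357, 0.5415440415673842]) @ [[0.77,-0.63,0.03], [0.55,0.69,0.47], [-0.32,-0.34,0.88]]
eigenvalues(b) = [(0.62+0j), (-0.97+0.59j), (-0.97-0.59j)]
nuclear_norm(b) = 3.02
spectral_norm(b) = 1.48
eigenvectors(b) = [[-0.57+0.00j, 0.01-0.38j, 0.01+0.38j], [(-0.4+0j), (-0.73+0j), (-0.73-0j)], [0.72+0.00j, (-0.26-0.51j), -0.26+0.51j]]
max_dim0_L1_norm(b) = 1.85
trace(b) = -1.31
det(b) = 0.80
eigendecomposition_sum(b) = [[(0.29+0j), 0.08+0.00j, (-0.22+0j)],[(0.2+0j), 0.06+0.00j, (-0.15+0j)],[-0.37+0.00j, -0.10+0.00j, 0.27-0.00j]] + [[(-0.21+0.23j), (-0.08-0.26j), -0.21+0.04j], [(0.46+0.4j), -0.51+0.15j, 0.08+0.40j], [-0.11+0.46j, -0.29-0.30j, (-0.25+0.2j)]] + [[(-0.21-0.23j), -0.08+0.26j, -0.21-0.04j], [0.46-0.40j, (-0.51-0.15j), (0.08-0.4j)], [(-0.11-0.46j), (-0.29+0.3j), (-0.25-0.2j)]]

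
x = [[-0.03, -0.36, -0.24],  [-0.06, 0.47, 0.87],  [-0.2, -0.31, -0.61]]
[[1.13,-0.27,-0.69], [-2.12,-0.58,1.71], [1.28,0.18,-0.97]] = x@[[0.66, 1.08, -0.85], [-2.52, 1.63, 1.11], [-1.03, -1.47, 1.31]]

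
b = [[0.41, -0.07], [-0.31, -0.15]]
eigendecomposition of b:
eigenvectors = [[0.89, 0.12], [-0.46, 0.99]]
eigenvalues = [0.45, -0.19]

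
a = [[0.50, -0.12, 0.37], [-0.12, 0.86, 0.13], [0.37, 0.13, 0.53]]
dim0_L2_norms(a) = [0.63, 0.88, 0.66]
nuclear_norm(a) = 1.89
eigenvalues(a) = [0.1, 0.88, 0.91]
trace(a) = 1.89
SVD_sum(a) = [[0.02, 0.13, 0.07],[0.13, 0.69, 0.36],[0.07, 0.36, 0.19]] + [[0.43, -0.26, 0.35], [-0.26, 0.16, -0.22], [0.35, -0.22, 0.29]] + [[0.05,0.02,-0.05], [0.02,0.01,-0.02], [-0.05,-0.02,0.05]]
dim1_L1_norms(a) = [0.99, 1.11, 1.03]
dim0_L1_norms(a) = [0.99, 1.11, 1.03]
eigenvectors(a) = [[-0.70, -0.7, 0.16], [-0.23, 0.43, 0.87], [0.68, -0.58, 0.46]]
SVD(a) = [[0.16, -0.70, -0.7], [0.87, 0.43, -0.23], [0.46, -0.58, 0.68]] @ diag([0.9063391769640694, 0.8801955675967716, 0.10346525543915908]) @ [[0.16, 0.87, 0.46], [-0.7, 0.43, -0.58], [-0.70, -0.23, 0.68]]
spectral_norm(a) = 0.91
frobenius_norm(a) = 1.27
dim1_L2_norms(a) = [0.63, 0.88, 0.66]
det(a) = 0.08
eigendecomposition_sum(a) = [[0.05,0.02,-0.05],[0.02,0.01,-0.02],[-0.05,-0.02,0.05]] + [[0.43, -0.26, 0.35],[-0.26, 0.16, -0.22],[0.35, -0.22, 0.29]] + [[0.02, 0.13, 0.07], [0.13, 0.69, 0.36], [0.07, 0.36, 0.19]]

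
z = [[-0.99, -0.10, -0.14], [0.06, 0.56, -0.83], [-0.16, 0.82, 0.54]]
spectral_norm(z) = 1.00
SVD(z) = [[-0.97, 0.23, -0.04], [-0.22, -0.97, -0.08], [-0.05, -0.07, 1.0]] @ diag([1.0049514714940007, 1.0030039219558453, 0.9947138646280319]) @ [[0.95, -0.07, 0.29], [-0.27, -0.62, 0.73], [-0.13, 0.78, 0.61]]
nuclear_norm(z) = 3.00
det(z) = -1.00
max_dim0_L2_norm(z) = 1.0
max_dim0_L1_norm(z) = 1.51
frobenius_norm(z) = 1.73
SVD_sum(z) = [[-0.93,  0.07,  -0.28], [-0.21,  0.02,  -0.07], [-0.05,  0.0,  -0.02]] + [[-0.06, -0.14, 0.17], [0.26, 0.61, -0.71], [0.02, 0.04, -0.05]] + [[0.00, -0.03, -0.02], [0.01, -0.06, -0.05], [-0.13, 0.77, 0.61]]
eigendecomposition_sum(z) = [[(-1-0j),(-0.01+0j),-0.10+0.00j], [(-0.01-0j),(-0+0j),(-0+0j)], [(-0.1-0j),-0.00+0.00j,-0.01+0.00j]] + [[0.00+0.00j,(-0.04+0.02j),-0.02-0.04j], [(0.04-0.03j),0.28+0.41j,-0.41+0.28j], [-0.03-0.04j,(0.41-0.28j),(0.27+0.41j)]] + [[0.00-0.00j, -0.04-0.02j, (-0.02+0.04j)], [(0.04+0.03j), (0.28-0.41j), (-0.41-0.28j)], [-0.03+0.04j, (0.41+0.28j), (0.27-0.41j)]]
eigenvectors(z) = [[(-1+0j), 0.01-0.07j, (0.01+0.07j)], [(-0.01+0j), -0.71+0.00j, -0.71-0.00j], [-0.10+0.00j, (-0+0.7j), (-0-0.7j)]]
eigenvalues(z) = [(-1+0j), (0.56+0.83j), (0.56-0.83j)]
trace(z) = 0.11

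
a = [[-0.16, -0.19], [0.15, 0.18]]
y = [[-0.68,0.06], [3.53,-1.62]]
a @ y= [[-0.56,0.30],[0.53,-0.28]]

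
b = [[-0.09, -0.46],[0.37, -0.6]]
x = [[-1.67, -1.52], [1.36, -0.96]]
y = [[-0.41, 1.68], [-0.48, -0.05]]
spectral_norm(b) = 0.80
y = x @ b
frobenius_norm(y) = 1.80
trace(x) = -2.63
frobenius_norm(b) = 0.85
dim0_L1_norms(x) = [3.03, 2.48]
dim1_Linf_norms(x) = [1.67, 1.36]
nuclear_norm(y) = 2.21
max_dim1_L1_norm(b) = 0.97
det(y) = 0.83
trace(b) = -0.69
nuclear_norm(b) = 1.08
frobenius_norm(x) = 2.81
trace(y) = -0.46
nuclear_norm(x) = 3.90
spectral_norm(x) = 2.31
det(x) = 3.67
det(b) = 0.22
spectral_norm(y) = 1.73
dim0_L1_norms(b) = [0.46, 1.06]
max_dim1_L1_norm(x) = 3.19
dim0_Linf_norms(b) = [0.37, 0.6]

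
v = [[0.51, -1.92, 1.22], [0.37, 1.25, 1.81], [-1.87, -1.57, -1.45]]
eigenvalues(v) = [(-0.57+2.29j), (-0.57-2.29j), (1.46+0j)]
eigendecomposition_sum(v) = [[-0.01+0.77j, -0.38+0.88j, (0.86+0.63j)], [(0.36+0.39j), (0.23+0.62j), (0.74-0.1j)], [-0.86-0.09j, -0.95-0.51j, (-0.8+0.9j)]] + [[-0.01-0.77j,-0.38-0.88j,(0.86-0.63j)], [0.36-0.39j,0.23-0.62j,(0.74+0.1j)], [-0.86+0.09j,-0.95+0.51j,-0.80-0.90j]] + [[0.53+0.00j,-1.16+0.00j,-0.50+0.00j],[-0.36-0.00j,(0.78-0j),(0.34-0j)],[-0.15-0.00j,(0.33-0j),(0.14-0j)]]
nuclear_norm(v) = 6.81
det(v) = 8.14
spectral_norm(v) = 3.47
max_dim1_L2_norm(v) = 2.84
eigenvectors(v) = [[(-0.05-0.6j), -0.05+0.60j, -0.81+0.00j],[-0.32-0.28j, (-0.32+0.28j), (0.54+0j)],[(0.68+0j), (0.68-0j), 0.23+0.00j]]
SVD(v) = [[0.04, 1.00, -0.04], [-0.6, 0.05, 0.8], [0.80, -0.01, 0.6]] @ diag([3.4682095731034095, 2.3309295820355147, 1.0064738648497575]) @ [[-0.49, -0.60, -0.63],[0.23, -0.79, 0.57],[-0.84, 0.13, 0.53]]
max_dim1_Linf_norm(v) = 1.92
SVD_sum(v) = [[-0.06,-0.07,-0.08],  [1.02,1.24,1.32],  [-1.36,-1.66,-1.76]] + [[0.54, -1.84, 1.32], [0.03, -0.10, 0.07], [-0.00, 0.01, -0.01]] + [[0.03, -0.01, -0.02], [-0.68, 0.11, 0.42], [-0.51, 0.08, 0.32]]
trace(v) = 0.31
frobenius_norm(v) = 4.30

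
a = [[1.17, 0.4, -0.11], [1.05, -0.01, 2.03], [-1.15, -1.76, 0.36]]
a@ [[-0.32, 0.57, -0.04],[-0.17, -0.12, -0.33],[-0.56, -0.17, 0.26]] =[[-0.38, 0.64, -0.21], [-1.47, 0.25, 0.49], [0.47, -0.51, 0.72]]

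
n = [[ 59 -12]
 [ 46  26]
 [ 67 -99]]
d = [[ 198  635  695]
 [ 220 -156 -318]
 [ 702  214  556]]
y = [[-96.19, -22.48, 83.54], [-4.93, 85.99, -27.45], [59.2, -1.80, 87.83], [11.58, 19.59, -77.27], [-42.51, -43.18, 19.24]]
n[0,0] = 59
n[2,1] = -99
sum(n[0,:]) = 47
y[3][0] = 11.58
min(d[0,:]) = 198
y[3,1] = 19.59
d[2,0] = 702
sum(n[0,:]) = 47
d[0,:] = [198, 635, 695]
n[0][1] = -12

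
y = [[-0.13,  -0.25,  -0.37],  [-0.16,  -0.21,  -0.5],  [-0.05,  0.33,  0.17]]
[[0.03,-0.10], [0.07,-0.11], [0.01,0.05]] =y@[[0.21,0.19],[0.21,0.12],[-0.3,0.11]]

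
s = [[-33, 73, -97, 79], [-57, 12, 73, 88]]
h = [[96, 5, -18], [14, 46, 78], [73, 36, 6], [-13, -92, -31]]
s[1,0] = -57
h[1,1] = 46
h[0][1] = 5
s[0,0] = -33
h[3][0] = -13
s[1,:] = [-57, 12, 73, 88]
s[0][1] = 73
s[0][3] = 79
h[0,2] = -18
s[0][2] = -97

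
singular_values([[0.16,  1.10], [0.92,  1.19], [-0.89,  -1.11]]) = [2.3, 0.5]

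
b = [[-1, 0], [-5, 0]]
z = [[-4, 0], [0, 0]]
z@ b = [[4, 0], [0, 0]]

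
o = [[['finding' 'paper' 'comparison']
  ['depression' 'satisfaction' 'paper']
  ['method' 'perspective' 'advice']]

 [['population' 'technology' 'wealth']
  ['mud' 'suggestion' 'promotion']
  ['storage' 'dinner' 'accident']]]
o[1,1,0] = 'mud'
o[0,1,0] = 'depression'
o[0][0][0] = 'finding'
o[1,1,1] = 'suggestion'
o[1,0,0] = 'population'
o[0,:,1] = ['paper', 'satisfaction', 'perspective']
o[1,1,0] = 'mud'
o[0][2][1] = 'perspective'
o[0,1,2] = 'paper'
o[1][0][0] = 'population'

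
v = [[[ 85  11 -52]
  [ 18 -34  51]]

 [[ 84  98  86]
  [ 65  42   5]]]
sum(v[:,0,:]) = 312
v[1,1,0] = 65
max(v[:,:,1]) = 98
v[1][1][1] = 42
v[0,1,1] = -34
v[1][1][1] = 42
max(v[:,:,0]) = 85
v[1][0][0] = 84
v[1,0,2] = 86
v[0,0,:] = [85, 11, -52]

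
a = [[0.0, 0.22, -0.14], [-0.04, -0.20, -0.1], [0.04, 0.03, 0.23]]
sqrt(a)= [[(-0.09+0j), (-0.09-0.53j), (-0.5-0.09j)],[-0.02+0.07j, -0.02+0.48j, (-0.09+0.15j)],[0.09-0.01j, (0.09+0.01j), (0.54-0.01j)]]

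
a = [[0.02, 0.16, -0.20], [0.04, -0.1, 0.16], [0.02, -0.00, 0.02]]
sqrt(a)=[[(0.16+0.04j), 0.19-0.36j, (-0.21+0.48j)], [(0.09-0.04j), (0.08+0.38j), (0.07-0.5j)], [(0.06-0.01j), (0.05+0.05j), (0.07-0.07j)]]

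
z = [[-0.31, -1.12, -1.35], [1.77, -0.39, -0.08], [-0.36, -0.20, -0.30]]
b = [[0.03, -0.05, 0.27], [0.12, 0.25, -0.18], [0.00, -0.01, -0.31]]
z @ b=[[-0.14, -0.25, 0.54],  [0.01, -0.19, 0.57],  [-0.03, -0.03, 0.03]]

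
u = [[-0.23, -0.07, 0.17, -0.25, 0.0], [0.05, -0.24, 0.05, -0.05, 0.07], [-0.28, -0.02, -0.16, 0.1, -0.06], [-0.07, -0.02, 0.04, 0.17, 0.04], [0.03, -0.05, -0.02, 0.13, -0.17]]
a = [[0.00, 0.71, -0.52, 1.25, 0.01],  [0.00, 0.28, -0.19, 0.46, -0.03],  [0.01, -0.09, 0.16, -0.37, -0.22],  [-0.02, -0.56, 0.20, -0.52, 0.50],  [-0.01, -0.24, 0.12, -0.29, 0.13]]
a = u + [[0.23, 0.78, -0.69, 1.5, 0.01], [-0.05, 0.52, -0.24, 0.51, -0.1], [0.29, -0.07, 0.32, -0.47, -0.16], [0.05, -0.54, 0.16, -0.69, 0.46], [-0.04, -0.19, 0.14, -0.42, 0.3]]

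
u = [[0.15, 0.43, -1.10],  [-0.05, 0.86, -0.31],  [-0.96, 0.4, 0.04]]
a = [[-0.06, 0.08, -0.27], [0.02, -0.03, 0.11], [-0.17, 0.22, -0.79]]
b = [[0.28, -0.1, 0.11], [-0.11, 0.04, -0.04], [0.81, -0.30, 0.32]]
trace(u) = 1.05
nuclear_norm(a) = 0.90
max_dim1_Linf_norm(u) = 1.1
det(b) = 0.00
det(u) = -0.73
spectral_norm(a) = 0.89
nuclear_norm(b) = 0.99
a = b @ u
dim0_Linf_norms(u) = [0.96, 0.86, 1.1]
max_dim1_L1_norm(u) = 1.68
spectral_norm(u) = 1.39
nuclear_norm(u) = 2.96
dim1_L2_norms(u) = [1.19, 0.92, 1.04]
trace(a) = -0.88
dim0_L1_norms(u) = [1.16, 1.69, 1.45]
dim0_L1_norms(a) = [0.25, 0.33, 1.17]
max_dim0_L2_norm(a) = 0.84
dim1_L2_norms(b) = [0.32, 0.12, 0.92]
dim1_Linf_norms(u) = [1.1, 0.86, 0.96]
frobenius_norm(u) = 1.83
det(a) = -0.00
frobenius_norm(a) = 0.89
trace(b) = 0.64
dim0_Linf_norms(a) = [0.17, 0.22, 0.79]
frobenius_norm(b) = 0.98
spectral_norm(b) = 0.98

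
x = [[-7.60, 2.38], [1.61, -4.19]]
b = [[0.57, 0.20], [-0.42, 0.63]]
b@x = [[-4.01, 0.52],[4.21, -3.64]]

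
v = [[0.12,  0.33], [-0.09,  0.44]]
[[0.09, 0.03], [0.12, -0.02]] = v@[[-0.02,0.24], [0.27,0.01]]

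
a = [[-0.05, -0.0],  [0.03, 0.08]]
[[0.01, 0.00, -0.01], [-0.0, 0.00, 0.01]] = a@ [[-0.12,-0.00,0.14], [0.02,0.03,0.04]]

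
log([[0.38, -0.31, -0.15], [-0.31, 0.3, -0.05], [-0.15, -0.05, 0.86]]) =[[-2.54, -2.32, -0.62],  [-2.32, -2.99, -0.52],  [-0.62, -0.52, -0.26]]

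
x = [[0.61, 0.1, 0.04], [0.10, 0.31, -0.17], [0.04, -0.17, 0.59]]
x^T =[[0.61, 0.10, 0.04], [0.1, 0.31, -0.17], [0.04, -0.17, 0.59]]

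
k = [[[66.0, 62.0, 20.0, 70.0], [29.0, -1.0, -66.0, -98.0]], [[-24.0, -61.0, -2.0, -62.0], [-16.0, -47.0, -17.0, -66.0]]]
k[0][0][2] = 20.0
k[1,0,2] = -2.0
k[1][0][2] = -2.0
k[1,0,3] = -62.0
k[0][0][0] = 66.0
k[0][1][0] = 29.0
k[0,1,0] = 29.0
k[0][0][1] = 62.0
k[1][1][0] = -16.0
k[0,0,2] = 20.0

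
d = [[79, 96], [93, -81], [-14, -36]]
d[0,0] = 79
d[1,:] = [93, -81]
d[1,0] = 93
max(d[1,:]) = 93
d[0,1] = 96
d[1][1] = -81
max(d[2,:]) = -14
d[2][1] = -36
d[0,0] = 79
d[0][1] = 96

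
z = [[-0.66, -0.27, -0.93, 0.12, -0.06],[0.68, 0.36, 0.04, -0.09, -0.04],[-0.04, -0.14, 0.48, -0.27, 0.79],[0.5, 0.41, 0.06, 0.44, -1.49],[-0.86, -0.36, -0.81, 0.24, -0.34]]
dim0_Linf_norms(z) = [0.86, 0.41, 0.93, 0.44, 1.49]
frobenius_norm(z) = 2.73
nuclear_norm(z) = 4.34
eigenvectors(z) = [[0.01+0.41j, 0.01-0.41j, (-0.35+0j), 0.48+0.00j, (-0.29+0j)], [0.16-0.19j, 0.16+0.19j, (-0.47+0j), (-0.79+0j), 0.70+0.00j], [(0.27-0.19j), (0.27+0.19j), (0.58+0j), (-0.06+0j), 0.06+0.00j], [-0.63+0.00j, -0.63-0.00j, (-0.55+0j), 0.38+0.00j, 0.59+0.00j], [-0.22+0.46j, (-0.22-0.46j), -0.13+0.00j, (0.05+0j), 0.28+0.00j]]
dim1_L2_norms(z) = [1.18, 0.78, 0.97, 1.68, 1.3]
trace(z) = 0.28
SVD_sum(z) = [[-0.14, -0.1, -0.02, -0.07, 0.28], [0.17, 0.12, 0.02, 0.09, -0.34], [-0.31, -0.22, -0.04, -0.17, 0.61], [0.69, 0.5, 0.10, 0.37, -1.38], [-0.07, -0.05, -0.01, -0.04, 0.15]] + [[-0.64, -0.24, -0.74, 0.23, -0.40], [0.29, 0.11, 0.34, -0.11, 0.18], [0.35, 0.13, 0.41, -0.13, 0.22], [-0.12, -0.05, -0.14, 0.04, -0.08], [-0.74, -0.28, -0.86, 0.27, -0.46]] + [[0.12, 0.07, -0.17, -0.04, 0.06], [0.22, 0.13, -0.32, -0.07, 0.12], [-0.08, -0.05, 0.12, 0.03, -0.04], [-0.07, -0.04, 0.1, 0.02, -0.04], [-0.04, -0.03, 0.06, 0.01, -0.02]] + [[-0.00, 0.0, 0.0, 0.00, 0.0], [0.00, -0.00, -0.00, -0.00, -0.0], [0.0, -0.00, -0.00, -0.00, -0.0], [0.0, -0.0, -0.00, -0.00, -0.00], [0.00, -0.0, -0.00, -0.0, -0.00]] + [[0.0, -0.00, -0.0, 0.00, 0.00], [-0.0, 0.0, 0.0, -0.0, -0.00], [0.00, -0.00, -0.0, 0.0, 0.00], [0.0, -0.0, -0.0, 0.00, 0.00], [-0.00, 0.00, 0.0, -0.0, -0.0]]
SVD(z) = [[-0.18, 0.59, 0.43, 0.29, -0.60],[0.21, -0.27, 0.80, -0.49, 0.01],[-0.39, -0.32, -0.30, -0.49, -0.65],[0.87, 0.11, -0.26, -0.11, -0.38],[-0.09, 0.68, -0.15, -0.65, 0.27]] @ diag([1.9060691629769297, 1.8848069993958037, 0.5399592989628818, 0.006845603520438854, 0.00011896625795185021]) @ [[0.42, 0.30, 0.06, 0.22, -0.83], [-0.58, -0.22, -0.67, 0.21, -0.36], [0.51, 0.3, -0.74, -0.17, 0.27], [-0.06, 0.36, 0.03, 0.87, 0.34], [-0.48, 0.80, 0.06, -0.36, -0.04]]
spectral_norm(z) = 1.91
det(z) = -0.00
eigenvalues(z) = [(-0.2+0.9j), (-0.2-0.9j), (0.7+0j), 0j, (-0.01+0j)]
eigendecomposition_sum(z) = [[-0.44-0.04j, -0.21-0.05j, -0.38-0.10j, 0.04-0.12j, 0.07+0.37j], [(0.19+0.19j), 0.08+0.11j, 0.14+0.20j, -0.07+0.04j, 0.12-0.20j], [(0.17+0.32j), 0.06+0.17j, 0.10+0.30j, (-0.1+0.03j), (0.23-0.21j)], [0.08-0.69j, (0.09-0.33j), (0.17-0.59j), (0.19+0.07j), (-0.59+0.09j)], [(-0.47-0.29j), (-0.21-0.17j), -0.37-0.32j, (0.11-0.12j), -0.13+0.45j]] + [[(-0.44+0.04j), (-0.21+0.05j), -0.38+0.10j, 0.04+0.12j, (0.07-0.37j)], [(0.19-0.19j), 0.08-0.11j, 0.14-0.20j, (-0.07-0.04j), 0.12+0.20j], [0.17-0.32j, 0.06-0.17j, (0.1-0.3j), -0.10-0.03j, 0.23+0.21j], [(0.08+0.69j), (0.09+0.33j), 0.17+0.59j, 0.19-0.07j, (-0.59-0.09j)], [-0.47+0.29j, (-0.21+0.17j), (-0.37+0.32j), 0.11+0.12j, (-0.13-0.45j)]] + [[0.22+0.00j, 0.15+0.00j, (-0.17+0j), (0.04-0j), -0.20+0.00j], [(0.3+0j), (0.21+0j), (-0.23+0j), 0.05-0.00j, (-0.27+0j)], [-0.37-0.00j, (-0.26-0j), 0.28-0.00j, -0.06+0.00j, (0.34-0j)], [(0.35+0j), 0.24+0.00j, -0.26+0.00j, (0.06-0j), (-0.32+0j)], [0.08+0.00j, (0.06+0j), -0.06+0.00j, 0.01-0.00j, -0.07+0.00j]] + [[0.00+0.00j, -0.00+0.00j, 0j, 0.00-0.00j, -0.00+0.00j], [-0.00-0.00j, -0j, -0.00-0.00j, (-0+0j), -0j], [-0.00-0.00j, 0.00-0.00j, -0.00-0.00j, -0.00+0.00j, -0j], [0j, (-0+0j), 0j, 0.00-0.00j, -0.00+0.00j], [0j, (-0+0j), 0.00+0.00j, 0.00-0.00j, (-0+0j)]] + [[0.00+0.00j, 0j, 0.00+0.00j, -0j, 0.00+0.00j],[(-0-0j), -0.00-0.00j, -0.01-0.00j, (-0.01+0j), -0.00-0.00j],[(-0-0j), (-0-0j), -0.00-0.00j, (-0+0j), (-0-0j)],[(-0-0j), (-0-0j), -0.01-0.00j, -0.00+0.00j, -0.00-0.00j],[-0.00-0.00j, -0.00-0.00j, (-0-0j), -0.00+0.00j, -0.00-0.00j]]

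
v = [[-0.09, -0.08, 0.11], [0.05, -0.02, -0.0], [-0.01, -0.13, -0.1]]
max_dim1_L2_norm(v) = 0.16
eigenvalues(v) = [(-0.03+0.09j), (-0.03-0.09j), (-0.15+0j)]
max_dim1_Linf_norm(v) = 0.13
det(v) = -0.00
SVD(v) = [[0.20, 0.97, 0.12], [0.06, -0.13, 0.99], [0.98, -0.19, -0.09]] @ diag([0.16489831332565316, 0.16413664733557473, 0.048659092303411255]) @ [[-0.15, -0.87, -0.46],[-0.56, -0.31, 0.77],[0.81, -0.37, 0.45]]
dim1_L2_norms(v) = [0.16, 0.05, 0.16]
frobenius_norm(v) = 0.24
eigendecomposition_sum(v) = [[(-0.02+0.03j), -0.08-0.00j, (0.01+0.03j)], [0.02+0.01j, 0.00+0.04j, (0.02-0.01j)], [-0.02+0.00j, -0.04-0.03j, (-0.01+0.02j)]] + [[-0.02-0.03j, -0.08+0.00j, 0.01-0.03j], [(0.02-0.01j), -0.04j, 0.02+0.01j], [(-0.02-0j), -0.04+0.03j, (-0.01-0.02j)]] + [[(-0.04-0j), 0.07-0.00j, 0.10-0.00j], [0.02+0.00j, -0.03+0.00j, -0.04+0.00j], [0.04+0.00j, (-0.06+0j), (-0.08+0j)]]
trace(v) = -0.21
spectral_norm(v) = 0.16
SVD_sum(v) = [[-0.00, -0.03, -0.01],[-0.00, -0.01, -0.00],[-0.02, -0.14, -0.07]] + [[-0.09,-0.05,0.12],[0.01,0.01,-0.02],[0.02,0.01,-0.02]] + [[0.0, -0.00, 0.00], [0.04, -0.02, 0.02], [-0.00, 0.0, -0.00]]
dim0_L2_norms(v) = [0.1, 0.15, 0.15]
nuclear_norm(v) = 0.38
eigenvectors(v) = [[(-0.76+0j), -0.76-0.00j, (-0.74+0j)], [0.05+0.42j, (0.05-0.42j), (0.29+0j)], [(-0.38-0.31j), (-0.38+0.31j), 0.61+0.00j]]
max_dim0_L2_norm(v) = 0.15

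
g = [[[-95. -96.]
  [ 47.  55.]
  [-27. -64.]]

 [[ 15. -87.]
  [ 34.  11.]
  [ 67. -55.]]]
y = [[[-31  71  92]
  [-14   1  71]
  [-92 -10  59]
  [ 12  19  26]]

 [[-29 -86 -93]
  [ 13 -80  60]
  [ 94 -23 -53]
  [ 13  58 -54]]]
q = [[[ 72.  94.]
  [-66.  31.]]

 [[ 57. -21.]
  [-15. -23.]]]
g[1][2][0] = 67.0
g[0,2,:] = [-27.0, -64.0]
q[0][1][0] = -66.0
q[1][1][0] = -15.0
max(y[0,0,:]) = 92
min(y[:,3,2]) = -54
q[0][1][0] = -66.0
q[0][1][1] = 31.0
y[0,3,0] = 12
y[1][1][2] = 60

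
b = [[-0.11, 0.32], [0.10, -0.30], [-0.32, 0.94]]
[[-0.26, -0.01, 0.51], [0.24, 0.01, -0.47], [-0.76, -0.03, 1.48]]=b@ [[-0.64, 0.67, -2.25], [-1.03, 0.20, 0.81]]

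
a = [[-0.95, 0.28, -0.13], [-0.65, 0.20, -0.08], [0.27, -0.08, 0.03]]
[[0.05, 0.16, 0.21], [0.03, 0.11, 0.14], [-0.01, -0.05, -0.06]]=a@[[-0.0, -0.12, -0.17], [0.15, 0.17, 0.16], [-0.04, -0.02, -0.03]]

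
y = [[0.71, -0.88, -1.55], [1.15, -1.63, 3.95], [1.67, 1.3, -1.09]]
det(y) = -15.83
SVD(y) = [[0.23, 0.28, -0.93], [-0.93, 0.34, -0.12], [0.28, 0.9, 0.34]] @ diag([4.678049016598262, 2.122138369662532, 1.5944548091150368]) @ [[-0.09, 0.36, -0.93], [0.98, 0.17, -0.03], [-0.15, 0.92, 0.37]]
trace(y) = -2.01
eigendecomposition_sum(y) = [[0.36+0.97j, -0.42+0.17j, -0.80+0.36j], [(0.86-0.54j), 0.25+0.37j, 0.51+0.69j], [(0.69-0.21j), 0.10+0.30j, 0.21+0.57j]] + [[(0.36-0.97j), -0.42-0.17j, (-0.8-0.36j)], [0.86+0.54j, (0.25-0.37j), 0.51-0.69j], [(0.69+0.21j), 0.10-0.30j, 0.21-0.57j]] + [[-0.01-0.00j,-0.04-0.00j,(0.05+0j)], [(-0.56-0j),-2.13-0.00j,2.93+0.00j], [0.29+0.00j,(1.1+0j),(-1.52-0j)]]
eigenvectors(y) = [[(-0.64+0j), (-0.64-0j), (-0.02+0j)], [(0.13+0.61j), (0.13-0.61j), (-0.89+0j)], [-0.03+0.44j, (-0.03-0.44j), 0.46+0.00j]]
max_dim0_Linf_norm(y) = 3.95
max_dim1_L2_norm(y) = 4.43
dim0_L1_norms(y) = [3.53, 3.81, 6.59]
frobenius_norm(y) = 5.38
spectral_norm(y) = 4.68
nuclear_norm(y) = 8.39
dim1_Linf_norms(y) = [1.55, 3.95, 1.67]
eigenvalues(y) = [(0.82+1.91j), (0.82-1.91j), (-3.66+0j)]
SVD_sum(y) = [[-0.1, 0.38, -0.98], [0.41, -1.58, 4.05], [-0.12, 0.48, -1.23]] + [[0.59, 0.10, -0.02], [0.71, 0.12, -0.02], [1.87, 0.32, -0.06]] + [[0.22, -1.36, -0.55], [0.03, -0.18, -0.07], [-0.08, 0.50, 0.2]]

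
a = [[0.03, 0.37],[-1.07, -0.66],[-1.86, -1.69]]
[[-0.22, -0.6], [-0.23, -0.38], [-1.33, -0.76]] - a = [[-0.25, -0.97],[0.84, 0.28],[0.53, 0.93]]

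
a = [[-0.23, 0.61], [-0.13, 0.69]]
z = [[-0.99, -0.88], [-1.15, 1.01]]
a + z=[[-1.22, -0.27], [-1.28, 1.70]]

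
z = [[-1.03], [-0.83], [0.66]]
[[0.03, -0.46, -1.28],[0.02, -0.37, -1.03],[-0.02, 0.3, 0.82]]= z @ [[-0.03, 0.45, 1.24]]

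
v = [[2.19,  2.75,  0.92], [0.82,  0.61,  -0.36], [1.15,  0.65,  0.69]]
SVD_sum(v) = [[2.35,2.61,0.91], [0.57,0.63,0.22], [0.9,1.0,0.35]] + [[0.00, 0.00, -0.01], [0.05, 0.15, -0.55], [-0.03, -0.10, 0.38]] + [[-0.16, 0.13, 0.02], [0.2, -0.17, -0.03], [0.29, -0.24, -0.04]]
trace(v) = 3.49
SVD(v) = [[-0.91, -0.02, -0.41], [-0.22, -0.82, 0.53], [-0.35, 0.57, 0.74]] @ diag([3.9816248946556767, 0.6985256532209699, 0.5088468434120409]) @ [[-0.65, -0.72, -0.25], [-0.08, -0.26, 0.96], [0.76, -0.64, -0.11]]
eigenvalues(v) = [3.3, -0.57, 0.75]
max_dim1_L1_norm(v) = 5.86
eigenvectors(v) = [[-0.88, -0.72, 0.30], [-0.21, 0.61, -0.44], [-0.44, 0.34, 0.85]]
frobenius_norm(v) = 4.07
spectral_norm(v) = 3.98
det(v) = -1.42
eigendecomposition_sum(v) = [[2.43, 2.61, 0.5], [0.58, 0.62, 0.12], [1.22, 1.3, 0.25]] + [[-0.19,  0.32,  0.23], [0.16,  -0.27,  -0.19], [0.09,  -0.15,  -0.11]] + [[-0.05, -0.17, 0.19], [0.08, 0.26, -0.28], [-0.16, -0.50, 0.55]]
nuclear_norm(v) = 5.19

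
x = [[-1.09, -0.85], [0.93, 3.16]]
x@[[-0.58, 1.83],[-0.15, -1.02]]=[[0.76, -1.13], [-1.01, -1.52]]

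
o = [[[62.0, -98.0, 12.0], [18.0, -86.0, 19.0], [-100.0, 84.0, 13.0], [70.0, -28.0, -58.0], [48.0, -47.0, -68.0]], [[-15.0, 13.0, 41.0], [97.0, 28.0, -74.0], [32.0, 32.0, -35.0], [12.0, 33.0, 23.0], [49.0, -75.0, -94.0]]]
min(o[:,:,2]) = -94.0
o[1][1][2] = -74.0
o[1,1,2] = -74.0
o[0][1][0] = 18.0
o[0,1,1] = -86.0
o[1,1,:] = [97.0, 28.0, -74.0]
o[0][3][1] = -28.0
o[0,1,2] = 19.0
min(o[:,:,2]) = -94.0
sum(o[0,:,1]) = -175.0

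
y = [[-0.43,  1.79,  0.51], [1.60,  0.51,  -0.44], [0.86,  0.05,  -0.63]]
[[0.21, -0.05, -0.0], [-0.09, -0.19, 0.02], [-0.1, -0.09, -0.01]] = y @ [[-0.06,-0.10,0.03],[0.08,-0.05,-0.01],[0.08,0.0,0.06]]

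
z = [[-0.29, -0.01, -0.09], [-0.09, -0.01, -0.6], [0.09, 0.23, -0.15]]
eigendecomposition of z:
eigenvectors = [[0.94+0.00j, -0.08-0.09j, (-0.08+0.09j)], [-0.25+0.00j, -0.84+0.00j, (-0.84-0j)], [(-0.24+0j), (-0.1+0.53j), -0.10-0.53j]]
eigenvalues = [(-0.26+0j), (-0.09+0.37j), (-0.09-0.37j)]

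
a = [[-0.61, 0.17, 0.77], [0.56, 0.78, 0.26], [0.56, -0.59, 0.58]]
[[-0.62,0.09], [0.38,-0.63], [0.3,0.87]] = a @ [[0.76, 0.08],[0.01, -1.0],[-0.21, 0.4]]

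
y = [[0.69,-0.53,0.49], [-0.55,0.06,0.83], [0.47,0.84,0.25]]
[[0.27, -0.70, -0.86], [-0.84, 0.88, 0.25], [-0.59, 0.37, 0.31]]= y @ [[0.37,-0.79,-0.58], [-0.69,0.74,0.74], [-0.72,0.48,-0.14]]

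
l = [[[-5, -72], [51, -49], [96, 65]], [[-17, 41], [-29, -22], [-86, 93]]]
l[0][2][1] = 65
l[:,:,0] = [[-5, 51, 96], [-17, -29, -86]]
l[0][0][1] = -72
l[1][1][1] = -22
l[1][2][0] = -86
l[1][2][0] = -86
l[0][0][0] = -5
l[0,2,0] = 96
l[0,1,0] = 51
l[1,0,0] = -17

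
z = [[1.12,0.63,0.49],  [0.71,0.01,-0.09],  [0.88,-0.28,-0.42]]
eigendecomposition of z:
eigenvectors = [[-0.87, -0.33, 0.1], [-0.37, 0.36, -0.72], [-0.33, 0.87, 0.69]]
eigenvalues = [1.58, -0.87, -0.0]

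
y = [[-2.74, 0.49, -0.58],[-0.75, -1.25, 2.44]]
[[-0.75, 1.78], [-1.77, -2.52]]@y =[[0.72, -2.59, 4.78], [6.74, 2.28, -5.12]]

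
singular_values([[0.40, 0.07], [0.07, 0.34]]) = [0.45, 0.29]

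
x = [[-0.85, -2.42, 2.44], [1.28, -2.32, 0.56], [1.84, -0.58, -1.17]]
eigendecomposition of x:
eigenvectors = [[-0.57,-0.42,0.01],[-0.48,0.48,-0.71],[-0.67,0.77,-0.71]]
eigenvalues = [-0.02, -2.54, -1.78]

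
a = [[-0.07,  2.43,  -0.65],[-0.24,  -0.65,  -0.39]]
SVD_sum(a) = [[-0.02, 2.45, -0.54], [0.0, -0.54, 0.12]] + [[-0.05,-0.02,-0.11], [-0.24,-0.11,-0.51]]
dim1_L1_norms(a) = [3.15, 1.28]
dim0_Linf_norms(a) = [0.24, 2.43, 0.65]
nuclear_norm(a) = 3.16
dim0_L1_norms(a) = [0.31, 3.08, 1.04]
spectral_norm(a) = 2.57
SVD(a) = [[-0.98, 0.21], [0.21, 0.98]] @ diag([2.572667035244142, 0.588119312527755]) @ [[0.01, -0.98, 0.21], [-0.42, -0.2, -0.88]]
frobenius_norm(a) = 2.64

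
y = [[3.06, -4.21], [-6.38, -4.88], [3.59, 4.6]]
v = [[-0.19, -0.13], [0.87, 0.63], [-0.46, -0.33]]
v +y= [[2.87,-4.34], [-5.51,-4.25], [3.13,4.27]]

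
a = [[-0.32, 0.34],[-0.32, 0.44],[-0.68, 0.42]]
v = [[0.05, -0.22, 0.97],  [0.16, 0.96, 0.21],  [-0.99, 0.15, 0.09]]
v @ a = [[-0.61, 0.33], [-0.5, 0.56], [0.21, -0.23]]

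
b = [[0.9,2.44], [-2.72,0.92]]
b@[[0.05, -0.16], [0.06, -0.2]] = [[0.19, -0.63], [-0.08, 0.25]]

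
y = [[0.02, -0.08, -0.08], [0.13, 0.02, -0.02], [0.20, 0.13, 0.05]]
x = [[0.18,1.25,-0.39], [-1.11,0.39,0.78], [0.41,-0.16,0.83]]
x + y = [[0.2, 1.17, -0.47],[-0.98, 0.41, 0.76],[0.61, -0.03, 0.88]]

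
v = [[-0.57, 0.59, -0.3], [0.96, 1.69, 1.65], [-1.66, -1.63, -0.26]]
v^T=[[-0.57,0.96,-1.66], [0.59,1.69,-1.63], [-0.3,1.65,-0.26]]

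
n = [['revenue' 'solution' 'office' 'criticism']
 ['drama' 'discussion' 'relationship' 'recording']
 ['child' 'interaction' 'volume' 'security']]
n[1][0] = 'drama'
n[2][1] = 'interaction'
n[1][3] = 'recording'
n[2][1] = 'interaction'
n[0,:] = ['revenue', 'solution', 'office', 'criticism']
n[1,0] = 'drama'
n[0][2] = 'office'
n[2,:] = ['child', 'interaction', 'volume', 'security']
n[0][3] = 'criticism'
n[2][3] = 'security'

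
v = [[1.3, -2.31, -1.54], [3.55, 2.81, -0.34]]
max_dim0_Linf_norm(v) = 3.55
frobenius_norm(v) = 5.48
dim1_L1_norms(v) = [5.15, 6.7]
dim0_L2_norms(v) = [3.78, 3.64, 1.58]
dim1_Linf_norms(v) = [2.31, 3.55]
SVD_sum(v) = [[-0.4,  -0.36,  0.02], [3.35,  3.04,  -0.15]] + [[1.70, -1.95, -1.56], [0.20, -0.23, -0.19]]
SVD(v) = [[-0.12, 0.99],[0.99, 0.12]] @ diag([4.557958039326045, 3.039229920842296]) @ [[0.74, 0.67, -0.03],[0.56, -0.65, -0.52]]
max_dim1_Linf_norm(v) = 3.55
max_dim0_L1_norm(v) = 5.12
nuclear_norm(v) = 7.60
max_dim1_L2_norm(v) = 4.54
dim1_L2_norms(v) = [3.07, 4.54]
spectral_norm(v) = 4.56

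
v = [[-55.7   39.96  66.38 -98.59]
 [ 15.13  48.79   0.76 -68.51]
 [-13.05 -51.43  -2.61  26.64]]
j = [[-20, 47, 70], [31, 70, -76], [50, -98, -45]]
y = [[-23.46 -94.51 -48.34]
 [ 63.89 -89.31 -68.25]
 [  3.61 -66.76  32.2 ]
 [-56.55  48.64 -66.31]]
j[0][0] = -20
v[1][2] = 0.76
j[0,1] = 47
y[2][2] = 32.2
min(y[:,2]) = -68.25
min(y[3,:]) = -66.31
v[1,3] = -68.51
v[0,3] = -98.59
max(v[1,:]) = 48.79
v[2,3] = 26.64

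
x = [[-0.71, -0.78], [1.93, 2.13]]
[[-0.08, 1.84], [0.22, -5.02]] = x @[[0.09, -2.07], [0.02, -0.48]]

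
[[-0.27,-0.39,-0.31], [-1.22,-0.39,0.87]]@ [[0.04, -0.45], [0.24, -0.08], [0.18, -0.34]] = [[-0.16,0.26], [0.01,0.28]]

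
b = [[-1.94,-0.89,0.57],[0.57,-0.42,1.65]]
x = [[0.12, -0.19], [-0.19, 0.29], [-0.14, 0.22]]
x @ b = [[-0.34, -0.03, -0.25], [0.53, 0.05, 0.37], [0.40, 0.03, 0.28]]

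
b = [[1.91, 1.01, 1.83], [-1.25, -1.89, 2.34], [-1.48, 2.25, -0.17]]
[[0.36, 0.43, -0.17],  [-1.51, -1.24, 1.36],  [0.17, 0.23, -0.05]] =b@[[0.31, 0.26, -0.27], [0.26, 0.26, -0.18], [-0.27, -0.18, 0.29]]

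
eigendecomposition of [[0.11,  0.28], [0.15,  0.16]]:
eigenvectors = [[-0.84, -0.77], [0.54, -0.64]]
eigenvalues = [-0.07, 0.34]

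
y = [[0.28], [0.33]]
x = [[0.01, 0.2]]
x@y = [[0.07]]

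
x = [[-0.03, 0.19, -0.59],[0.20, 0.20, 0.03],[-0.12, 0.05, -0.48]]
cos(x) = [[0.95,-0.00,-0.15],[-0.02,0.96,0.06],[-0.03,0.02,0.85]]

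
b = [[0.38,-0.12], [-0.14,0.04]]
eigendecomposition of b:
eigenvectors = [[0.94, 0.3],[-0.34, 0.95]]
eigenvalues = [0.42, -0.0]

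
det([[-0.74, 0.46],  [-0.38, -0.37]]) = 0.449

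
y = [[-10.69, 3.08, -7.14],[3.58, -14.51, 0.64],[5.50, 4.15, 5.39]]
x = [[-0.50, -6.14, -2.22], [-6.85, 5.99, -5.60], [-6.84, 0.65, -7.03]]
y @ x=[[33.08, 79.44, 56.68],[93.23, -108.48, 68.81],[-68.05, -5.41, -73.34]]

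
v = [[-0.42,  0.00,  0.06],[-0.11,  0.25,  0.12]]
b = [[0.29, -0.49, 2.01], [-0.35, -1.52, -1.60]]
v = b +[[-0.71,0.49,-1.95],[0.24,1.77,1.72]]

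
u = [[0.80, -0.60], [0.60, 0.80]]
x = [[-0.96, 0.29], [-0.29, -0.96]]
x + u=[[-0.16, -0.31], [0.31, -0.16]]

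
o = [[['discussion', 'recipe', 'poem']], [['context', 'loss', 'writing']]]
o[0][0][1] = 'recipe'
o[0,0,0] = 'discussion'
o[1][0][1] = 'loss'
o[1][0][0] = 'context'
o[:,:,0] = [['discussion'], ['context']]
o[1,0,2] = 'writing'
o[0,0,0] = 'discussion'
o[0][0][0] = 'discussion'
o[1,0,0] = 'context'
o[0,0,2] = 'poem'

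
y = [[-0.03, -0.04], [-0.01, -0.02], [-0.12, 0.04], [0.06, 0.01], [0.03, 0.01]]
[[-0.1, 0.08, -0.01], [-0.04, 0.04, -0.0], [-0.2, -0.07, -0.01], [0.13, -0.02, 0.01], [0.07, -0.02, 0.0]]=y @[[2.00, -0.05, 0.11], [1.05, -1.97, 0.06]]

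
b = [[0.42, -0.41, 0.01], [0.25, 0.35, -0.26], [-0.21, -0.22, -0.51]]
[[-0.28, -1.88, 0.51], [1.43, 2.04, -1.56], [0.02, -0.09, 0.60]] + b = [[0.14, -2.29, 0.52], [1.68, 2.39, -1.82], [-0.19, -0.31, 0.09]]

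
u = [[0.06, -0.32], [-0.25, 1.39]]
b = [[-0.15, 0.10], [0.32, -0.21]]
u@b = [[-0.11, 0.07],[0.48, -0.32]]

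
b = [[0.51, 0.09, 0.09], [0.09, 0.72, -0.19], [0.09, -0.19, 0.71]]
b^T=[[0.51, 0.09, 0.09], [0.09, 0.72, -0.19], [0.09, -0.19, 0.71]]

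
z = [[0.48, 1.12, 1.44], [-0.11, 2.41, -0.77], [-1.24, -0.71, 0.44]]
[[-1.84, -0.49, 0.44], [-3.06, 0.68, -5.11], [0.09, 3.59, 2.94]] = z @ [[0.57, -2.91, -0.82], [-1.37, 0.28, -1.58], [-0.40, 0.41, 1.81]]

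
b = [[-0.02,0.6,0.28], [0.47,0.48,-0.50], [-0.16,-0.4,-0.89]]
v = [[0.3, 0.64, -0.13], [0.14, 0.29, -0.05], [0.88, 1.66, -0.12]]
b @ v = [[0.32, 0.63, -0.06], [-0.23, -0.39, -0.03], [-0.89, -1.70, 0.15]]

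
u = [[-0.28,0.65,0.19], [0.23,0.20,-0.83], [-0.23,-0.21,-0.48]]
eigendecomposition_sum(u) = [[0.12+0.00j, (0.27-0j), (-0.18+0j)],[0.18+0.00j, 0.41-0.00j, -0.28+0.00j],[-0.06+0.00j, -0.14+0.00j, 0.09+0.00j]] + [[-0.20+0.21j, 0.19+0.06j, 0.19+0.59j], [(0.03-0.16j), -0.11+0.03j, (-0.27-0.21j)], [-0.09-0.10j, (-0.04+0.09j), (-0.29+0.06j)]] + [[-0.20-0.21j,(0.19-0.06j),(0.19-0.59j)],[(0.03+0.16j),(-0.11-0.03j),(-0.27+0.21j)],[-0.09+0.10j,-0.04-0.09j,(-0.29-0.06j)]]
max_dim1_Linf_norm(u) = 0.83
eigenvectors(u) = [[0.53+0.00j, (0.81+0j), (0.81-0j)], [0.81+0.00j, -0.37+0.26j, -0.37-0.26j], [(-0.26+0j), -0.04+0.38j, -0.04-0.38j]]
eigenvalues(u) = [(0.62+0j), (-0.59+0.3j), (-0.59-0.3j)]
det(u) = 0.27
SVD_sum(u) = [[-0.06, 0.05, 0.32], [0.15, -0.12, -0.8], [0.08, -0.07, -0.44]] + [[-0.12, 0.62, -0.12], [-0.06, 0.29, -0.06], [0.01, -0.07, 0.01]] + [[-0.10, -0.02, -0.02], [0.14, 0.03, 0.02], [-0.32, -0.07, -0.05]]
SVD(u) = [[0.33, -0.90, -0.28], [-0.82, -0.42, 0.38], [-0.46, 0.10, -0.88]] @ diag([0.9944092646016387, 0.7157317090294403, 0.3808915005145494]) @ [[-0.18, 0.15, 0.97], [0.18, -0.97, 0.18], [0.97, 0.21, 0.14]]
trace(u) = -0.56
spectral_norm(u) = 0.99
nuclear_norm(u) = 2.09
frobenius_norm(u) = 1.28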